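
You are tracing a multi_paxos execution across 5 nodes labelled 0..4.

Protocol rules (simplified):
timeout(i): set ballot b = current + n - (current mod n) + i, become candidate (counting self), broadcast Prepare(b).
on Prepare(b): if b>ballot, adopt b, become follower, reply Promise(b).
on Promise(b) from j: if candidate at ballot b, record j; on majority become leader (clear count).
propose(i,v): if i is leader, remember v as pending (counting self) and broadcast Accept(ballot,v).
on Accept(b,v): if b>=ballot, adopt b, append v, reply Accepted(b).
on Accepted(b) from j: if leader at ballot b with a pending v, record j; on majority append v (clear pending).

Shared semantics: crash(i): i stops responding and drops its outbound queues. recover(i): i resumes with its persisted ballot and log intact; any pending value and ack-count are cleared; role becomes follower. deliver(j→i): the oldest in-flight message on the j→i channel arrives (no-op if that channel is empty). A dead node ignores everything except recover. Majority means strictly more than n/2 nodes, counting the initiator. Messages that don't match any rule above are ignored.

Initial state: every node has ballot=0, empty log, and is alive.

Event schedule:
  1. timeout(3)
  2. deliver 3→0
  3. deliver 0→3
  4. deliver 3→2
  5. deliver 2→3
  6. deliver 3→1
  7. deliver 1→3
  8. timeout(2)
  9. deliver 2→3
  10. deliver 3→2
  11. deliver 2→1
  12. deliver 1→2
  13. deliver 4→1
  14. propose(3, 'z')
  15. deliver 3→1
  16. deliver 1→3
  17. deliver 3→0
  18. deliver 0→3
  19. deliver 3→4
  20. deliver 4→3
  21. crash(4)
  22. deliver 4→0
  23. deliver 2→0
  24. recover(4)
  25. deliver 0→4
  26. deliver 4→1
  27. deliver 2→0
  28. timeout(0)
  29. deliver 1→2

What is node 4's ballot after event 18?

step 1 timeout(3): 3={cand,b=8,log=-}
step 2 deliver 3→0: 0={foll,b=8,log=-}
step 3 deliver 0→3: —
step 4 deliver 3→2: 2={foll,b=8,log=-}
step 5 deliver 2→3: 3={lead,b=8,log=-}
step 6 deliver 3→1: 1={foll,b=8,log=-}
step 7 deliver 1→3: —
step 8 timeout(2): 2={cand,b=12,log=-}
step 9 deliver 2→3: 3={foll,b=12,log=-}
step 10 deliver 3→2: —
step 11 deliver 2→1: 1={foll,b=12,log=-}
step 12 deliver 1→2: 2={lead,b=12,log=-}
step 13 deliver 4→1: —
step 14 propose(3,'z'): —
step 15 deliver 3→1: —
step 16 deliver 1→3: —
step 17 deliver 3→0: —
step 18 deliver 0→3: —

0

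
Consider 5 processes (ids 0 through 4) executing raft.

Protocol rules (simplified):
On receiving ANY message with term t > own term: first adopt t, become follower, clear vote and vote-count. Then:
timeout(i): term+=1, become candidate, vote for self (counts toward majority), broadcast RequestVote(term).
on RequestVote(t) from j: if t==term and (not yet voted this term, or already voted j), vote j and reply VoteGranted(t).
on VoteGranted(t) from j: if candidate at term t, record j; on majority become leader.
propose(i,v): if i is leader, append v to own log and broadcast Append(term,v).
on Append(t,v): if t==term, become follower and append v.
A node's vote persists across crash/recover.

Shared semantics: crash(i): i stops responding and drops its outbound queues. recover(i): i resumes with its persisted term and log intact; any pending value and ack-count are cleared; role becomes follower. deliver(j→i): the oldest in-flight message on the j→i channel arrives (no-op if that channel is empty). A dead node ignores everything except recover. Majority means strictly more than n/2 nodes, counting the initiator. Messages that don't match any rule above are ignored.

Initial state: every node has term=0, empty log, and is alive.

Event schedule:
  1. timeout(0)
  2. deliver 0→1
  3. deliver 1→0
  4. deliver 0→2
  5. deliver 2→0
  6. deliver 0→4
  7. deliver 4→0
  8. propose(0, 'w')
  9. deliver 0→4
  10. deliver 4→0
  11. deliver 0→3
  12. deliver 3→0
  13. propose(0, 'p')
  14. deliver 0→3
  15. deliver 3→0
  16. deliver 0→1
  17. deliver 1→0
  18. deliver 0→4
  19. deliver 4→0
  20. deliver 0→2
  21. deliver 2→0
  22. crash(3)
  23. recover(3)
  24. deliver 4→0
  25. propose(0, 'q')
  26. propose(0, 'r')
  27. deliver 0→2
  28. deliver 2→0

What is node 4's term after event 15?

after 1 — timeout(0): n0:cand/t1/[-]
after 2 — deliver 0→1: n1:foll/t1/[-]
after 3 — deliver 1→0: ·
after 4 — deliver 0→2: n2:foll/t1/[-]
after 5 — deliver 2→0: n0:lead/t1/[-]
after 6 — deliver 0→4: n4:foll/t1/[-]
after 7 — deliver 4→0: ·
after 8 — propose(0,'w'): n0:lead/t1/[w]
after 9 — deliver 0→4: n4:foll/t1/[w]
after 10 — deliver 4→0: ·
after 11 — deliver 0→3: n3:foll/t1/[-]
after 12 — deliver 3→0: ·
after 13 — propose(0,'p'): n0:lead/t1/[w,p]
after 14 — deliver 0→3: n3:foll/t1/[w]
after 15 — deliver 3→0: ·

1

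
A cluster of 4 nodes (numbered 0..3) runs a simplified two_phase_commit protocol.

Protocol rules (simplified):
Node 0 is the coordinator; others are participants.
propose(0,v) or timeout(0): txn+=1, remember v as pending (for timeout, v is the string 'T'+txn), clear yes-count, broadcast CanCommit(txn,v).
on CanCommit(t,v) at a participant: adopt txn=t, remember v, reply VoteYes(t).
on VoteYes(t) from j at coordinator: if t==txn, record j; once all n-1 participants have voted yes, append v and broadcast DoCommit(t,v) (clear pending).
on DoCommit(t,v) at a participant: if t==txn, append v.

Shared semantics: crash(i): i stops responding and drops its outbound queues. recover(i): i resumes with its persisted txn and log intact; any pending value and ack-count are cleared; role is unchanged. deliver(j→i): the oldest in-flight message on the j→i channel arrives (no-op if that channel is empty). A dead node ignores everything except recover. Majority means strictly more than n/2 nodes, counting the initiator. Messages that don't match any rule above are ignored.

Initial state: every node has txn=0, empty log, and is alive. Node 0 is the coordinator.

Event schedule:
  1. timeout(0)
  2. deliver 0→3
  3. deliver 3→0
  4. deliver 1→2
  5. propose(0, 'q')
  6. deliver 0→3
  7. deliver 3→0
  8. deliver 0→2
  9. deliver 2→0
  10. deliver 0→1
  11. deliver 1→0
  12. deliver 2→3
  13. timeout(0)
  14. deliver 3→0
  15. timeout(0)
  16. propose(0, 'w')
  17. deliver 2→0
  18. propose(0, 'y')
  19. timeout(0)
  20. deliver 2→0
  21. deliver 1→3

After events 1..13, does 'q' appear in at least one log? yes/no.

1. timeout(0):  <0:coor t1 ->
2. deliver 0→3:  <3:part t1 ->
3. deliver 3→0:  nop
4. deliver 1→2:  nop
5. propose(0,'q'):  <0:coor t2 ->
6. deliver 0→3:  <3:part t2 ->
7. deliver 3→0:  nop
8. deliver 0→2:  <2:part t1 ->
9. deliver 2→0:  nop
10. deliver 0→1:  <1:part t1 ->
11. deliver 1→0:  nop
12. deliver 2→3:  nop
13. timeout(0):  <0:coor t3 ->

no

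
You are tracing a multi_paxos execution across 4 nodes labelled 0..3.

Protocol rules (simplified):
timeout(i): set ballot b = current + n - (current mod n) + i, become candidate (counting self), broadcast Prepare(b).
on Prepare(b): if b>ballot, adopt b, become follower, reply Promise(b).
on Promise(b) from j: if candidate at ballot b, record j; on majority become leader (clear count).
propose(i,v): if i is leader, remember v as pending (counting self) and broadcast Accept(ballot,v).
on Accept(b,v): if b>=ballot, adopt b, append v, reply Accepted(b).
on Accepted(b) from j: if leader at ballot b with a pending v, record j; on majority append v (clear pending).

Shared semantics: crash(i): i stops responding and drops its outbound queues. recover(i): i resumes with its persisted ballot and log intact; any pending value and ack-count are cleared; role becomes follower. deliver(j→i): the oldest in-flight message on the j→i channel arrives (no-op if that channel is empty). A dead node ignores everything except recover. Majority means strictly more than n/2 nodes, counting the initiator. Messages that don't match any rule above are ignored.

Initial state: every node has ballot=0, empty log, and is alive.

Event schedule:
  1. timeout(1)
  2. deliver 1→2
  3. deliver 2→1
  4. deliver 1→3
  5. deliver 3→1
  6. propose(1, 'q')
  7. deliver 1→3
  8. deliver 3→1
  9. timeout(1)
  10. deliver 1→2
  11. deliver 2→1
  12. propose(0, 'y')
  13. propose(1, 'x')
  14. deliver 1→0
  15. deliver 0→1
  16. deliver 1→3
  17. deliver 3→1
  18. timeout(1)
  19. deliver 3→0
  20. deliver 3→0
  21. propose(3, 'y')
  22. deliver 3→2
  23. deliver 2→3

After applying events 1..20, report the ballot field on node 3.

1. timeout(1):  <1:cand b5 ->
2. deliver 1→2:  <2:foll b5 ->
3. deliver 2→1:  nop
4. deliver 1→3:  <3:foll b5 ->
5. deliver 3→1:  <1:lead b5 ->
6. propose(1,'q'):  nop
7. deliver 1→3:  <3:foll b5 q>
8. deliver 3→1:  nop
9. timeout(1):  <1:cand b9 ->
10. deliver 1→2:  <2:foll b5 q>
11. deliver 2→1:  nop
12. propose(0,'y'):  nop
13. propose(1,'x'):  nop
14. deliver 1→0:  <0:foll b5 ->
15. deliver 0→1:  nop
16. deliver 1→3:  <3:foll b9 q>
17. deliver 3→1:  nop
18. timeout(1):  <1:cand b13 ->
19. deliver 3→0:  nop
20. deliver 3→0:  nop

9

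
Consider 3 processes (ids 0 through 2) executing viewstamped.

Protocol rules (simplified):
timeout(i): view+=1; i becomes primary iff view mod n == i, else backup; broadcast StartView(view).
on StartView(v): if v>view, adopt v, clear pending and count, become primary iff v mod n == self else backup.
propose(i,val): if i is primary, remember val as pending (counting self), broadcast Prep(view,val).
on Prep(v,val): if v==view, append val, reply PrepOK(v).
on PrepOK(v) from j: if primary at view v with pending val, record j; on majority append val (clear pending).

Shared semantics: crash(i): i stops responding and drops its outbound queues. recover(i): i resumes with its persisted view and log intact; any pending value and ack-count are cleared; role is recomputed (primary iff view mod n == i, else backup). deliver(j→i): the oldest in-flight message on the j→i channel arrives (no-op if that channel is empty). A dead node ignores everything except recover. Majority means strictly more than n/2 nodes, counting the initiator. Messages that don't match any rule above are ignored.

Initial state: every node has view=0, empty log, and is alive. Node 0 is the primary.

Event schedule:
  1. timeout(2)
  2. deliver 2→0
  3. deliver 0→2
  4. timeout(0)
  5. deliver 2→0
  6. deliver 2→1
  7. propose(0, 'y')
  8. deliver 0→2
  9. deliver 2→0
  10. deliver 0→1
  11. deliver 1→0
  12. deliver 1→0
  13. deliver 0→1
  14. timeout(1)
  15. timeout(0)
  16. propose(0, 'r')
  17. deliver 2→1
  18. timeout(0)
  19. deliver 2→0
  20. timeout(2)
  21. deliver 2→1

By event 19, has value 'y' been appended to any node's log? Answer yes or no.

no

1. timeout(2):  <2:back v1 ->
2. deliver 2→0:  <0:back v1 ->
3. deliver 0→2:  nop
4. timeout(0):  <0:back v2 ->
5. deliver 2→0:  nop
6. deliver 2→1:  <1:prim v1 ->
7. propose(0,'y'):  nop
8. deliver 0→2:  <2:prim v2 ->
9. deliver 2→0:  nop
10. deliver 0→1:  <1:back v2 ->
11. deliver 1→0:  nop
12. deliver 1→0:  nop
13. deliver 0→1:  nop
14. timeout(1):  <1:back v3 ->
15. timeout(0):  <0:prim v3 ->
16. propose(0,'r'):  nop
17. deliver 2→1:  nop
18. timeout(0):  <0:back v4 ->
19. deliver 2→0:  nop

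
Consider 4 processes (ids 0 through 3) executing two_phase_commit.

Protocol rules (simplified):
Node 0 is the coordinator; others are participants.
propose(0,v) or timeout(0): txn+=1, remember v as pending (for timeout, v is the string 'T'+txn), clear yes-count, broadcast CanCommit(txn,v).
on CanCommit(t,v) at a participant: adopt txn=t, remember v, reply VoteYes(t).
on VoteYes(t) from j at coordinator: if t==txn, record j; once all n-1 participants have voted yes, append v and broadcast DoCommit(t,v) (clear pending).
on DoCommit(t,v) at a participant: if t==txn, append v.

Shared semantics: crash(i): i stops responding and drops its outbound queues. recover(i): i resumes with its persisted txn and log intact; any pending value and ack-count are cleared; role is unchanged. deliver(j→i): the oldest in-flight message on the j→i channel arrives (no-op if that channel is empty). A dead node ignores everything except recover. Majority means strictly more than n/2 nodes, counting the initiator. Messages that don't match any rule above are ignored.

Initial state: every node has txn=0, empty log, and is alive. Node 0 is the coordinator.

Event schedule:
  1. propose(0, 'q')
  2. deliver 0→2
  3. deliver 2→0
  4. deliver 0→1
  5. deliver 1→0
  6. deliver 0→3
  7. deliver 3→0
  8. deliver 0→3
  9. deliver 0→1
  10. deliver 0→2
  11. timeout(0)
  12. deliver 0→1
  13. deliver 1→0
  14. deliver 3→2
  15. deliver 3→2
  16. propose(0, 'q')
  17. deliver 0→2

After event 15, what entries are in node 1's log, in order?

after 1 — propose(0,'q'): n0:coor/t1/[-]
after 2 — deliver 0→2: n2:part/t1/[-]
after 3 — deliver 2→0: ·
after 4 — deliver 0→1: n1:part/t1/[-]
after 5 — deliver 1→0: ·
after 6 — deliver 0→3: n3:part/t1/[-]
after 7 — deliver 3→0: n0:coor/t1/[q]
after 8 — deliver 0→3: n3:part/t1/[q]
after 9 — deliver 0→1: n1:part/t1/[q]
after 10 — deliver 0→2: n2:part/t1/[q]
after 11 — timeout(0): n0:coor/t2/[q]
after 12 — deliver 0→1: n1:part/t2/[q]
after 13 — deliver 1→0: ·
after 14 — deliver 3→2: ·
after 15 — deliver 3→2: ·

q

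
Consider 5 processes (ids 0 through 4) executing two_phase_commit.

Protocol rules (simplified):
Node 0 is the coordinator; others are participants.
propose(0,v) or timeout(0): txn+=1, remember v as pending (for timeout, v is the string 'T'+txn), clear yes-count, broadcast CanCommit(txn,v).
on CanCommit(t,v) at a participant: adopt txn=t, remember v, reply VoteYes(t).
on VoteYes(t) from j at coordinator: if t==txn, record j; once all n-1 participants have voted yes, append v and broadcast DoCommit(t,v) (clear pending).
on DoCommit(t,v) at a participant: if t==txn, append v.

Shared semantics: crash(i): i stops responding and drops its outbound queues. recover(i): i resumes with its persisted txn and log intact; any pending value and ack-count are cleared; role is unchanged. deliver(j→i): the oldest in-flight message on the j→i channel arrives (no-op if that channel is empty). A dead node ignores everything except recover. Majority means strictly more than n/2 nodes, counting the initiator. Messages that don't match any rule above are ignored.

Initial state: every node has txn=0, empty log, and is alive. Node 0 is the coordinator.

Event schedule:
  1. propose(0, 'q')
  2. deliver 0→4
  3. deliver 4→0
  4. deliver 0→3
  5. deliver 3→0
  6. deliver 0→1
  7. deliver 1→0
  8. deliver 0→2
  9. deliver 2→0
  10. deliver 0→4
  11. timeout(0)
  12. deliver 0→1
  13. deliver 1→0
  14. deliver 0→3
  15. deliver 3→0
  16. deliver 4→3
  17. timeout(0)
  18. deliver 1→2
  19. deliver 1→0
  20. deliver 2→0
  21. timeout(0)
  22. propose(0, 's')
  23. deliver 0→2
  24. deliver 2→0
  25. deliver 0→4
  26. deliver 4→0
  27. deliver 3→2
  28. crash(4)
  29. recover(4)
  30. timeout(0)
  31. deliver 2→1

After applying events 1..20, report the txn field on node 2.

1

after 1 — propose(0,'q'): n0:coor/t1/[-]
after 2 — deliver 0→4: n4:part/t1/[-]
after 3 — deliver 4→0: ·
after 4 — deliver 0→3: n3:part/t1/[-]
after 5 — deliver 3→0: ·
after 6 — deliver 0→1: n1:part/t1/[-]
after 7 — deliver 1→0: ·
after 8 — deliver 0→2: n2:part/t1/[-]
after 9 — deliver 2→0: n0:coor/t1/[q]
after 10 — deliver 0→4: n4:part/t1/[q]
after 11 — timeout(0): n0:coor/t2/[q]
after 12 — deliver 0→1: n1:part/t1/[q]
after 13 — deliver 1→0: ·
after 14 — deliver 0→3: n3:part/t1/[q]
after 15 — deliver 3→0: ·
after 16 — deliver 4→3: ·
after 17 — timeout(0): n0:coor/t3/[q]
after 18 — deliver 1→2: ·
after 19 — deliver 1→0: ·
after 20 — deliver 2→0: ·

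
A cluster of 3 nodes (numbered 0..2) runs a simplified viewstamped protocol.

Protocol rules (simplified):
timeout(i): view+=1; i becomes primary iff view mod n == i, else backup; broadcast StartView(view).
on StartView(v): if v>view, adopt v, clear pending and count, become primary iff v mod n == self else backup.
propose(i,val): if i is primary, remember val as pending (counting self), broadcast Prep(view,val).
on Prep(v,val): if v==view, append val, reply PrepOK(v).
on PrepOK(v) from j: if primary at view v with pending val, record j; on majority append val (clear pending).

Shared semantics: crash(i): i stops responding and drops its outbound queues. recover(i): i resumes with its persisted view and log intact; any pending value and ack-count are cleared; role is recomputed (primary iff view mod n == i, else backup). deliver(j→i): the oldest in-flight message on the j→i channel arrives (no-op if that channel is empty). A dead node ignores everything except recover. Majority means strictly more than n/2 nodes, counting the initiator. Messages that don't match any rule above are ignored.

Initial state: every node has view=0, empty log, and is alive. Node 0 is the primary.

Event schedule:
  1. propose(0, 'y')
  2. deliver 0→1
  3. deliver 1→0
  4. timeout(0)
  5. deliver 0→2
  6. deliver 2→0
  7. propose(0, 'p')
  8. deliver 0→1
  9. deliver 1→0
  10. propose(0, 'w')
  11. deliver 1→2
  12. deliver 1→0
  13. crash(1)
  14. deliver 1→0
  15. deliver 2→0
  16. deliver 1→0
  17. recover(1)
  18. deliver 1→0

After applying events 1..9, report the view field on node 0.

1

e1 propose(0,'y'): ·
e2 deliver 0→1: 1[back,v=0,y]
e3 deliver 1→0: 0[prim,v=0,y]
e4 timeout(0): 0[back,v=1,y]
e5 deliver 0→2: 2[back,v=0,y]
e6 deliver 2→0: ·
e7 propose(0,'p'): ·
e8 deliver 0→1: 1[prim,v=1,y]
e9 deliver 1→0: ·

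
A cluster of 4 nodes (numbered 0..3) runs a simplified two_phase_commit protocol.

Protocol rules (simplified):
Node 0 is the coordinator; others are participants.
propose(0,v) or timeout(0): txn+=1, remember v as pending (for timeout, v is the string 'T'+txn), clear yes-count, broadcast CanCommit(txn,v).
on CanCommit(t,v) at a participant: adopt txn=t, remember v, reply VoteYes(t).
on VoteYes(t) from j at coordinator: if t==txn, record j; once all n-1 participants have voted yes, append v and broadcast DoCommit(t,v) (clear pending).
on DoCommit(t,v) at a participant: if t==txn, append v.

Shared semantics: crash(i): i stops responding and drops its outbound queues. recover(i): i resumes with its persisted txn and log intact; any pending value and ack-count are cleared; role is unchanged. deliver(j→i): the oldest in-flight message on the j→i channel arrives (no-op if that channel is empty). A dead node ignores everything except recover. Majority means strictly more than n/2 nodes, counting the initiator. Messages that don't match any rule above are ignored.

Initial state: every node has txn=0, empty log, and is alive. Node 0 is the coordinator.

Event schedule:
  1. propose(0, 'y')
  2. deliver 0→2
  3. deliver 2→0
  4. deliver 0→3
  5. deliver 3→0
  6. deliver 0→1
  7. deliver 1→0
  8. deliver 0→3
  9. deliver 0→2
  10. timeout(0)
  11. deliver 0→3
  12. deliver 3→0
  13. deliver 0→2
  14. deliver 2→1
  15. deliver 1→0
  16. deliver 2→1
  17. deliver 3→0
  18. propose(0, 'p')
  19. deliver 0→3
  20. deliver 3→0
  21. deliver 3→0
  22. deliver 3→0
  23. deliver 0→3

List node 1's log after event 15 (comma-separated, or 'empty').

e1 propose(0,'y'): 0[coor,t=1,-]
e2 deliver 0→2: 2[part,t=1,-]
e3 deliver 2→0: ·
e4 deliver 0→3: 3[part,t=1,-]
e5 deliver 3→0: ·
e6 deliver 0→1: 1[part,t=1,-]
e7 deliver 1→0: 0[coor,t=1,y]
e8 deliver 0→3: 3[part,t=1,y]
e9 deliver 0→2: 2[part,t=1,y]
e10 timeout(0): 0[coor,t=2,y]
e11 deliver 0→3: 3[part,t=2,y]
e12 deliver 3→0: ·
e13 deliver 0→2: 2[part,t=2,y]
e14 deliver 2→1: ·
e15 deliver 1→0: ·

empty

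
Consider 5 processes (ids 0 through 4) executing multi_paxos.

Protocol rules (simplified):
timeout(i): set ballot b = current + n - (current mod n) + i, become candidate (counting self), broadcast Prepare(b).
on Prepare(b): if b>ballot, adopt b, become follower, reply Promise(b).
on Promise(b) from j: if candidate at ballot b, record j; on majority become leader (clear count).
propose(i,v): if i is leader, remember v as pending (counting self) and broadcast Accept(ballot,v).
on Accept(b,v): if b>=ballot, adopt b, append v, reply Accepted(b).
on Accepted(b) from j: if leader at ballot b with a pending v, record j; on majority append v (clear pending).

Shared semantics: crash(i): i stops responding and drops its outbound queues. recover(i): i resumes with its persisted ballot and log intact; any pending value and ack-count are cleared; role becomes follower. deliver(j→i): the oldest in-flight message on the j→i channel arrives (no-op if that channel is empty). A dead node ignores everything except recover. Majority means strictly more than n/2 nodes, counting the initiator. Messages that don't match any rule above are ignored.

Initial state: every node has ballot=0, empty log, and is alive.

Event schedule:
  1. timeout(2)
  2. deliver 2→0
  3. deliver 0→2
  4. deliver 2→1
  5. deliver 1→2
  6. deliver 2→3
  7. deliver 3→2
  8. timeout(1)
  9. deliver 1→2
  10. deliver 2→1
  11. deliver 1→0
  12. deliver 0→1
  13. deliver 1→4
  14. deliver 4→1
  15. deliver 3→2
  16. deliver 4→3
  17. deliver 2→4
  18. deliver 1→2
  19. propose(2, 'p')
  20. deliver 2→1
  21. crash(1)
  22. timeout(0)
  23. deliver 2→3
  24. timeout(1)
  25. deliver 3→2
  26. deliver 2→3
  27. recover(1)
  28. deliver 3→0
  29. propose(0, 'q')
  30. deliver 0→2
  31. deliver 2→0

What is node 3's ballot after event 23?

7

step 1 timeout(2): 2={cand,b=7,log=-}
step 2 deliver 2→0: 0={foll,b=7,log=-}
step 3 deliver 0→2: —
step 4 deliver 2→1: 1={foll,b=7,log=-}
step 5 deliver 1→2: 2={lead,b=7,log=-}
step 6 deliver 2→3: 3={foll,b=7,log=-}
step 7 deliver 3→2: —
step 8 timeout(1): 1={cand,b=11,log=-}
step 9 deliver 1→2: 2={foll,b=11,log=-}
step 10 deliver 2→1: —
step 11 deliver 1→0: 0={foll,b=11,log=-}
step 12 deliver 0→1: 1={lead,b=11,log=-}
step 13 deliver 1→4: 4={foll,b=11,log=-}
step 14 deliver 4→1: —
step 15 deliver 3→2: —
step 16 deliver 4→3: —
step 17 deliver 2→4: —
step 18 deliver 1→2: —
step 19 propose(2,'p'): —
step 20 deliver 2→1: —
step 21 crash(1): 1={✗lead,b=11,log=-}
step 22 timeout(0): 0={cand,b=15,log=-}
step 23 deliver 2→3: —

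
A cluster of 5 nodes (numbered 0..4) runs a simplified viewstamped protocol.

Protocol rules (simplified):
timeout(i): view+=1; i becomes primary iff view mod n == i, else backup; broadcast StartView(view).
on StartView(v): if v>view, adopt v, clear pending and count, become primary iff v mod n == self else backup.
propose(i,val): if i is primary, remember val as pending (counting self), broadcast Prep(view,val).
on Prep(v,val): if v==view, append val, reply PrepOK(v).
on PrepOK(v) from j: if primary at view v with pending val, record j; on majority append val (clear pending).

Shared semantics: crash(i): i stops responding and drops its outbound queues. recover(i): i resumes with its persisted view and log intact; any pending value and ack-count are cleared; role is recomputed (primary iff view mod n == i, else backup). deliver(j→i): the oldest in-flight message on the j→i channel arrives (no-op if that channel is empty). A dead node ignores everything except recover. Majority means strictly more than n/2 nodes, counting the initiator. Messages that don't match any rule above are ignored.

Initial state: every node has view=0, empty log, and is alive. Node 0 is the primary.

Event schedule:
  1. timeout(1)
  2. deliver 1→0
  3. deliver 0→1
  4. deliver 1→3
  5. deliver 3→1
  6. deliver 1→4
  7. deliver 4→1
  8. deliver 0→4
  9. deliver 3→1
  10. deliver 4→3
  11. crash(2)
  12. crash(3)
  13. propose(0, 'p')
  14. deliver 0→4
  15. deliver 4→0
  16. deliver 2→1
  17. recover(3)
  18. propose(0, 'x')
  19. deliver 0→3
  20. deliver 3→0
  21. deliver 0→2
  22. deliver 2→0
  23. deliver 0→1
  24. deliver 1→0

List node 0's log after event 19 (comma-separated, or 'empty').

empty

[1] timeout(1) → N1(prim v1 [-])
[2] deliver 1→0 → N0(back v1 [-])
[3] deliver 0→1 → ∅
[4] deliver 1→3 → N3(back v1 [-])
[5] deliver 3→1 → ∅
[6] deliver 1→4 → N4(back v1 [-])
[7] deliver 4→1 → ∅
[8] deliver 0→4 → ∅
[9] deliver 3→1 → ∅
[10] deliver 4→3 → ∅
[11] crash(2) → N2(✗back v0 [-])
[12] crash(3) → N3(✗back v1 [-])
[13] propose(0,'p') → ∅
[14] deliver 0→4 → ∅
[15] deliver 4→0 → ∅
[16] deliver 2→1 → ∅
[17] recover(3) → N3(back v1 [-])
[18] propose(0,'x') → ∅
[19] deliver 0→3 → ∅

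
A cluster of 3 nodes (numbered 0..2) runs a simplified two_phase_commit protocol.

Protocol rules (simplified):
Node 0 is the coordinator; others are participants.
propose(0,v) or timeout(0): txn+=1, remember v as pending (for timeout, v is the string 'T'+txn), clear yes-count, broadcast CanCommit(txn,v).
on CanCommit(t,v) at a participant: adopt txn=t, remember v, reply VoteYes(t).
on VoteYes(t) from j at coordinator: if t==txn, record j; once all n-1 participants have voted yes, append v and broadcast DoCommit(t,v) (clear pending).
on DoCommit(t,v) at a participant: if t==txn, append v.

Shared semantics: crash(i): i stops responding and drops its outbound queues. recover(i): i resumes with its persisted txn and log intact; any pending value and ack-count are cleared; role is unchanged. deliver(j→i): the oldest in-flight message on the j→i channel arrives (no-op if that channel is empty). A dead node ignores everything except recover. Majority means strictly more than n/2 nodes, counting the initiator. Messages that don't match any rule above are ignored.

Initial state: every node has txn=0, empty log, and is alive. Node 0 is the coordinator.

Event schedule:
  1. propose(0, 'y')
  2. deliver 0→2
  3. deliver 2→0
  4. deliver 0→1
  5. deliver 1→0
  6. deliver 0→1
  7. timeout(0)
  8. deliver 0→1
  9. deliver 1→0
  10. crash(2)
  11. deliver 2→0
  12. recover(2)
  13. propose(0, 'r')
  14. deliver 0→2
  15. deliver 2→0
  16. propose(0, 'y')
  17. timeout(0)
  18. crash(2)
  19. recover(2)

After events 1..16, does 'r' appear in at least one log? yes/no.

no

after 1 — propose(0,'y'): n0:coor/t1/[-]
after 2 — deliver 0→2: n2:part/t1/[-]
after 3 — deliver 2→0: ·
after 4 — deliver 0→1: n1:part/t1/[-]
after 5 — deliver 1→0: n0:coor/t1/[y]
after 6 — deliver 0→1: n1:part/t1/[y]
after 7 — timeout(0): n0:coor/t2/[y]
after 8 — deliver 0→1: n1:part/t2/[y]
after 9 — deliver 1→0: ·
after 10 — crash(2): n2:✗part/t1/[-]
after 11 — deliver 2→0: ·
after 12 — recover(2): n2:part/t1/[-]
after 13 — propose(0,'r'): n0:coor/t3/[y]
after 14 — deliver 0→2: n2:part/t1/[y]
after 15 — deliver 2→0: ·
after 16 — propose(0,'y'): n0:coor/t4/[y]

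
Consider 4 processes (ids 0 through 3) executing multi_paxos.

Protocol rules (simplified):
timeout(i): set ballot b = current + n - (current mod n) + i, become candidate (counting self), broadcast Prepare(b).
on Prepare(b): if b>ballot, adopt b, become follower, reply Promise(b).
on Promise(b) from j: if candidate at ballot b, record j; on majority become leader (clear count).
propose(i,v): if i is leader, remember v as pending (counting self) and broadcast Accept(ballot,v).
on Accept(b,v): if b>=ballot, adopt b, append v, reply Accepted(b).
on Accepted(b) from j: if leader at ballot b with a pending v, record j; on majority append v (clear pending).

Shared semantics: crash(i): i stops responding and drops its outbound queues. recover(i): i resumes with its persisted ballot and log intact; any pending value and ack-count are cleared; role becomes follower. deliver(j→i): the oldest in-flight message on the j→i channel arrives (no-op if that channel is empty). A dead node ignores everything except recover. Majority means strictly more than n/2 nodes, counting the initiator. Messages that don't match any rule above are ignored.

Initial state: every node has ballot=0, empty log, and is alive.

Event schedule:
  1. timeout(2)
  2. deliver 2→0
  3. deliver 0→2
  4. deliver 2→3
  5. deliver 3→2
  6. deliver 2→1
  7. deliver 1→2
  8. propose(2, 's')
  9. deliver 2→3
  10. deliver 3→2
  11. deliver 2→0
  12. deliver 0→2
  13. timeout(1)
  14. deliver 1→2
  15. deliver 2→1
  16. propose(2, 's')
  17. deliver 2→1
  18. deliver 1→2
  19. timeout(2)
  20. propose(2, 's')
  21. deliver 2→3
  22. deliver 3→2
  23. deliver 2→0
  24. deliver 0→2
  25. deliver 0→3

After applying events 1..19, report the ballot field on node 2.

1. timeout(2):  <2:cand b6 ->
2. deliver 2→0:  <0:foll b6 ->
3. deliver 0→2:  nop
4. deliver 2→3:  <3:foll b6 ->
5. deliver 3→2:  <2:lead b6 ->
6. deliver 2→1:  <1:foll b6 ->
7. deliver 1→2:  nop
8. propose(2,'s'):  nop
9. deliver 2→3:  <3:foll b6 s>
10. deliver 3→2:  nop
11. deliver 2→0:  <0:foll b6 s>
12. deliver 0→2:  <2:lead b6 s>
13. timeout(1):  <1:cand b9 ->
14. deliver 1→2:  <2:foll b9 s>
15. deliver 2→1:  nop
16. propose(2,'s'):  nop
17. deliver 2→1:  nop
18. deliver 1→2:  nop
19. timeout(2):  <2:cand b14 s>

14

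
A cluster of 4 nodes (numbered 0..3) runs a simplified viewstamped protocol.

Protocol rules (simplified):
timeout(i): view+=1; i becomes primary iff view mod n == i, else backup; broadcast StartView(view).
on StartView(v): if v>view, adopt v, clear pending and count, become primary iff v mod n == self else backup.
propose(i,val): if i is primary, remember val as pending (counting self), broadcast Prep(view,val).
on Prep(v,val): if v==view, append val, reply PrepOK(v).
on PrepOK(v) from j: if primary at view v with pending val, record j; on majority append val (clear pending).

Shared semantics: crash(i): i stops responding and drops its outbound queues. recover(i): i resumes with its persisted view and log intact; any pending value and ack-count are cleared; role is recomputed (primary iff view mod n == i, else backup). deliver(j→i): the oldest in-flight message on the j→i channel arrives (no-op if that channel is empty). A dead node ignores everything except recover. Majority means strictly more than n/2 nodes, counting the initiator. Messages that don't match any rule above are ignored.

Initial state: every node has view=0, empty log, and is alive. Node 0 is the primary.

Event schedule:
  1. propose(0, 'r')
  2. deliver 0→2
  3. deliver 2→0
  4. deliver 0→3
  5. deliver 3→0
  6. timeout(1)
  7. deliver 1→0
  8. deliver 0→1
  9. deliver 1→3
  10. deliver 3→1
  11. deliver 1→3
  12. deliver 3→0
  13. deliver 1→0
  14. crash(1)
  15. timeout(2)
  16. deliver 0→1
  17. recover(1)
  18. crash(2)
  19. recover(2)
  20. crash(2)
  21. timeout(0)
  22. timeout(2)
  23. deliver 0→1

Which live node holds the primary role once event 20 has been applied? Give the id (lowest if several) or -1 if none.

e1 propose(0,'r'): ·
e2 deliver 0→2: 2[back,v=0,r]
e3 deliver 2→0: ·
e4 deliver 0→3: 3[back,v=0,r]
e5 deliver 3→0: 0[prim,v=0,r]
e6 timeout(1): 1[prim,v=1,-]
e7 deliver 1→0: 0[back,v=1,r]
e8 deliver 0→1: ·
e9 deliver 1→3: 3[back,v=1,r]
e10 deliver 3→1: ·
e11 deliver 1→3: ·
e12 deliver 3→0: ·
e13 deliver 1→0: ·
e14 crash(1): 1[✗prim,v=1,-]
e15 timeout(2): 2[back,v=1,r]
e16 deliver 0→1: ·
e17 recover(1): 1[prim,v=1,-]
e18 crash(2): 2[✗back,v=1,r]
e19 recover(2): 2[back,v=1,r]
e20 crash(2): 2[✗back,v=1,r]

1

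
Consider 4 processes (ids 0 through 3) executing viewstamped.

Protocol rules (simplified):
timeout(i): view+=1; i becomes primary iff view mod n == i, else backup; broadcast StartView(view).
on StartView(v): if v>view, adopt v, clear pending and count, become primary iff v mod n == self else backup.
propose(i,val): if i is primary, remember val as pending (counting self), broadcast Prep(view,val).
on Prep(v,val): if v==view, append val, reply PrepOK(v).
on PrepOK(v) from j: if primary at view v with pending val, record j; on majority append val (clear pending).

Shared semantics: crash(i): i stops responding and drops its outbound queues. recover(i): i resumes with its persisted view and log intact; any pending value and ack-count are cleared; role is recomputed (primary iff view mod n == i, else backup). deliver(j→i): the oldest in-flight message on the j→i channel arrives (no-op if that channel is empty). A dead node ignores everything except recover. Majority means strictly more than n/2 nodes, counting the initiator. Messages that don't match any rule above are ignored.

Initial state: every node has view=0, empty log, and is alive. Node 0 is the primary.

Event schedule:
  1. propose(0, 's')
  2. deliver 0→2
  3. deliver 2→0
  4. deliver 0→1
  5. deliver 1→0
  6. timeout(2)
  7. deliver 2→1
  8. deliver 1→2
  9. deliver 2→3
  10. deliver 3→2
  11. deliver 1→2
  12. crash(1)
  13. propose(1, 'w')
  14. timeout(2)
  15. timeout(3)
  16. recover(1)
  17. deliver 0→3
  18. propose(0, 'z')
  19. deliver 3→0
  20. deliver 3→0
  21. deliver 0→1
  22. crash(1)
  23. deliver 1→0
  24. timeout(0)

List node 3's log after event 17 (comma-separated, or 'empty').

empty

step 1 propose(0,'s'): —
step 2 deliver 0→2: 2={back,v=0,log=s}
step 3 deliver 2→0: —
step 4 deliver 0→1: 1={back,v=0,log=s}
step 5 deliver 1→0: 0={prim,v=0,log=s}
step 6 timeout(2): 2={back,v=1,log=s}
step 7 deliver 2→1: 1={prim,v=1,log=s}
step 8 deliver 1→2: —
step 9 deliver 2→3: 3={back,v=1,log=-}
step 10 deliver 3→2: —
step 11 deliver 1→2: —
step 12 crash(1): 1={✗prim,v=1,log=s}
step 13 propose(1,'w'): —
step 14 timeout(2): 2={prim,v=2,log=s}
step 15 timeout(3): 3={back,v=2,log=-}
step 16 recover(1): 1={prim,v=1,log=s}
step 17 deliver 0→3: —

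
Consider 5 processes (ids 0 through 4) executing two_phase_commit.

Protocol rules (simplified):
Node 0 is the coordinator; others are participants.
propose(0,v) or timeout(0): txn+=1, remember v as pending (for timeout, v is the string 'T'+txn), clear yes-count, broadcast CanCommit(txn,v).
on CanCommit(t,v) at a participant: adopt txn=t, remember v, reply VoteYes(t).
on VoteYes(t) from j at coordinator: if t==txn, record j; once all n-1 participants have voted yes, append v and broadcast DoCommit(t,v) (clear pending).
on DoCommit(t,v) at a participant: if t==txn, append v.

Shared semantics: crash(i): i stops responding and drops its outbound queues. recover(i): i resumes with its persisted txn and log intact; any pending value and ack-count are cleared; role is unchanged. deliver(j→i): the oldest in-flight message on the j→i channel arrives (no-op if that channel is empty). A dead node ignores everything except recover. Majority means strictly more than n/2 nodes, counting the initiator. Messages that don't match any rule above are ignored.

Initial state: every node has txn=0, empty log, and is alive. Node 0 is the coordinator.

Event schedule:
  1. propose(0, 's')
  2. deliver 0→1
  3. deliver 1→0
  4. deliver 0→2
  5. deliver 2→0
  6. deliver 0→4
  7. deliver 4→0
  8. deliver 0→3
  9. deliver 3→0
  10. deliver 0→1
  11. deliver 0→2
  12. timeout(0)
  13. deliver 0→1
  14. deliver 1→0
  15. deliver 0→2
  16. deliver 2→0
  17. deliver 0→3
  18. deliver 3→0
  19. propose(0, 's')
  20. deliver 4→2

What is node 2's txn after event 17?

[1] propose(0,'s') → N0(coor t1 [-])
[2] deliver 0→1 → N1(part t1 [-])
[3] deliver 1→0 → ∅
[4] deliver 0→2 → N2(part t1 [-])
[5] deliver 2→0 → ∅
[6] deliver 0→4 → N4(part t1 [-])
[7] deliver 4→0 → ∅
[8] deliver 0→3 → N3(part t1 [-])
[9] deliver 3→0 → N0(coor t1 [s])
[10] deliver 0→1 → N1(part t1 [s])
[11] deliver 0→2 → N2(part t1 [s])
[12] timeout(0) → N0(coor t2 [s])
[13] deliver 0→1 → N1(part t2 [s])
[14] deliver 1→0 → ∅
[15] deliver 0→2 → N2(part t2 [s])
[16] deliver 2→0 → ∅
[17] deliver 0→3 → N3(part t1 [s])

2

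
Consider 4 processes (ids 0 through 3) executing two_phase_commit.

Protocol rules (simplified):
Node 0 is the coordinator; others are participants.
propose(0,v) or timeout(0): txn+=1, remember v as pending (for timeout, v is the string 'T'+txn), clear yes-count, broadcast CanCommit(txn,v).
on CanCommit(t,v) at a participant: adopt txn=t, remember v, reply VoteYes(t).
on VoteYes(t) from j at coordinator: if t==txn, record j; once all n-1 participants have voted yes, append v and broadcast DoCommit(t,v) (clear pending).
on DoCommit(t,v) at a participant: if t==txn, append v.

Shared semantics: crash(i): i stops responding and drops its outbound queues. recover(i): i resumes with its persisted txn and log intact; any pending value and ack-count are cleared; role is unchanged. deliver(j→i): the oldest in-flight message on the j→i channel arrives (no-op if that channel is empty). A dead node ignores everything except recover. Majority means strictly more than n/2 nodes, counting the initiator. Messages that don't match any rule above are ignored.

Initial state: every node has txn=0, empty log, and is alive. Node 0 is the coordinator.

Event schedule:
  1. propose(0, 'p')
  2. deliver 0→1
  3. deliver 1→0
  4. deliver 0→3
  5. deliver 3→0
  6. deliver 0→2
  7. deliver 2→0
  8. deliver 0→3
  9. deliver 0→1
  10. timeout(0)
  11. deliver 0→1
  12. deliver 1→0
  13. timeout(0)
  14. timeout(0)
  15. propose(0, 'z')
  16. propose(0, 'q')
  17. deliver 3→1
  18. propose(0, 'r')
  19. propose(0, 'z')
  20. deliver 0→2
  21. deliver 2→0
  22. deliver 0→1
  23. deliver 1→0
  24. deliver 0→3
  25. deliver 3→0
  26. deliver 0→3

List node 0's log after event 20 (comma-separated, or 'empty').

p

e1 propose(0,'p'): 0[coor,t=1,-]
e2 deliver 0→1: 1[part,t=1,-]
e3 deliver 1→0: ·
e4 deliver 0→3: 3[part,t=1,-]
e5 deliver 3→0: ·
e6 deliver 0→2: 2[part,t=1,-]
e7 deliver 2→0: 0[coor,t=1,p]
e8 deliver 0→3: 3[part,t=1,p]
e9 deliver 0→1: 1[part,t=1,p]
e10 timeout(0): 0[coor,t=2,p]
e11 deliver 0→1: 1[part,t=2,p]
e12 deliver 1→0: ·
e13 timeout(0): 0[coor,t=3,p]
e14 timeout(0): 0[coor,t=4,p]
e15 propose(0,'z'): 0[coor,t=5,p]
e16 propose(0,'q'): 0[coor,t=6,p]
e17 deliver 3→1: ·
e18 propose(0,'r'): 0[coor,t=7,p]
e19 propose(0,'z'): 0[coor,t=8,p]
e20 deliver 0→2: 2[part,t=1,p]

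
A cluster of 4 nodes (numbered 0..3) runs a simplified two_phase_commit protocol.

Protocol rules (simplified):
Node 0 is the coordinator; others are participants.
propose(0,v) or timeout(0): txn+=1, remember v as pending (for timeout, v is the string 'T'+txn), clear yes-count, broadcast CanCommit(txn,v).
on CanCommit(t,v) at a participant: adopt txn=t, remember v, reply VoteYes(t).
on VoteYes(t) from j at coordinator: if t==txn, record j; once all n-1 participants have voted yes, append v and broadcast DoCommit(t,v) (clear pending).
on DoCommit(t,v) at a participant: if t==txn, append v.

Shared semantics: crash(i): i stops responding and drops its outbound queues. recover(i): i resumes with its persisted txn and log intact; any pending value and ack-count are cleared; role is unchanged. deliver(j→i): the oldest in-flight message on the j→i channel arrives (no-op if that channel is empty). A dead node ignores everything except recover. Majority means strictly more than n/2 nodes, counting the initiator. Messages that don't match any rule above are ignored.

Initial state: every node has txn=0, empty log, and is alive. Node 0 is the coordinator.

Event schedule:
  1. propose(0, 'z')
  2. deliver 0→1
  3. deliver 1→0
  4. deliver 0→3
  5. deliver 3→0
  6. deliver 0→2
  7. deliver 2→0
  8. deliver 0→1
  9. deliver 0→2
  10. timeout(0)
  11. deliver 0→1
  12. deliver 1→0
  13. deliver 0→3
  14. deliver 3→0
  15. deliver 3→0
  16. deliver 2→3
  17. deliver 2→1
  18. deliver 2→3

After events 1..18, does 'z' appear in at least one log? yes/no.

e1 propose(0,'z'): 0[coor,t=1,-]
e2 deliver 0→1: 1[part,t=1,-]
e3 deliver 1→0: ·
e4 deliver 0→3: 3[part,t=1,-]
e5 deliver 3→0: ·
e6 deliver 0→2: 2[part,t=1,-]
e7 deliver 2→0: 0[coor,t=1,z]
e8 deliver 0→1: 1[part,t=1,z]
e9 deliver 0→2: 2[part,t=1,z]
e10 timeout(0): 0[coor,t=2,z]
e11 deliver 0→1: 1[part,t=2,z]
e12 deliver 1→0: ·
e13 deliver 0→3: 3[part,t=1,z]
e14 deliver 3→0: ·
e15 deliver 3→0: ·
e16 deliver 2→3: ·
e17 deliver 2→1: ·
e18 deliver 2→3: ·

yes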